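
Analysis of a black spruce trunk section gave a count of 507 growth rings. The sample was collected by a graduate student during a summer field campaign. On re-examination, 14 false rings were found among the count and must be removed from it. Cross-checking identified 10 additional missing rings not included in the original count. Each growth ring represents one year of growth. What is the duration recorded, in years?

True growth ring count = 507 − 14 + 10 = 503.
With a one-to-one growth ring periodicity this is 503 years.

503 yr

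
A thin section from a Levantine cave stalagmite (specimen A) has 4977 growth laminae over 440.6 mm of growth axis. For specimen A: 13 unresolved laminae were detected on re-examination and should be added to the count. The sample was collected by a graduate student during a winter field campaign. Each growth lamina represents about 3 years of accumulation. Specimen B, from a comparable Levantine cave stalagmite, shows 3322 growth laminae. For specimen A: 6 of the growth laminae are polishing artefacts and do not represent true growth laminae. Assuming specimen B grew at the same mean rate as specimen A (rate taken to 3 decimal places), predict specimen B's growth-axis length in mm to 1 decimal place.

Specimen A: adjusted count: 4977 − 6 + 13 = 4984 growth laminae.
Specimen A: at 3 years per growth lamina, 4984 × 3 = 14952 years.
A: Extension rate ≈ 440.6 / 14952 = 0.029 mm/year.
Specimen B: 3322 growth laminae at 3 years each span 3322 × 3 = 9966 years. Length of B = 0.029 × 9966 = 289.0 mm.

289.0 mm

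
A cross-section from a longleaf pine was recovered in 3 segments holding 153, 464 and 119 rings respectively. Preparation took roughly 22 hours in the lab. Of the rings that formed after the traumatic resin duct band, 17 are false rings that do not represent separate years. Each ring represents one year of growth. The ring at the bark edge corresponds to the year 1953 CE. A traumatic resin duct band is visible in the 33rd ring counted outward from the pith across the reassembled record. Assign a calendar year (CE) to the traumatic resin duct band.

1267 CE

Total rings = 153 + 464 + 119 = 736.
Between ring 33 and the bark edge there are 736 − 33 = 703 rings.
Removing the 17 false rings leaves 703 − 17 = 686 true rings beyond the traumatic resin duct band.
The ring at the bark edge is 1953 CE, so the traumatic resin duct band dates to 1953 − 686 = 1267 CE.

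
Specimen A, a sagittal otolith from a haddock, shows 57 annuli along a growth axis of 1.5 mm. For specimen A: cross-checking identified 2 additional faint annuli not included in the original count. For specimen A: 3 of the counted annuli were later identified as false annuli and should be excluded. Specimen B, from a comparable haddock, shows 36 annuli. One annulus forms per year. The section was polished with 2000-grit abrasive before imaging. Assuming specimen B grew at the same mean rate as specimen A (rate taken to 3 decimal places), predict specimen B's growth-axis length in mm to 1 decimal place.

Specimen A: after corrections the count is 57 − 3 + 2 = 56 annuli.
A: Extension rate ≈ 1.5 / 56 = 0.027 mm/year.
Length of B = 0.027 × 36 = 1.0 mm.

1.0 mm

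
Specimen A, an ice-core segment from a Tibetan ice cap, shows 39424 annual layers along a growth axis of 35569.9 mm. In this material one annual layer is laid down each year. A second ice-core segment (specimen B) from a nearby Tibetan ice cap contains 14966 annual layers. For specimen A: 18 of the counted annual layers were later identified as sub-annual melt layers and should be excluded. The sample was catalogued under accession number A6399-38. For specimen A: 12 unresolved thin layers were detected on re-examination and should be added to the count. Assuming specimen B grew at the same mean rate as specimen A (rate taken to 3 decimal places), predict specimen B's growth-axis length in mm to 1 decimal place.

13499.3 mm

Specimen A: true annual layer count = 39424 − 18 + 12 = 39418.
A: 35569.9 mm over 39418 years gives 35569.9 / 39418 ≈ 0.902 mm/yr.
For B, 0.902 mm/year × 14966 years = 13499.3 mm.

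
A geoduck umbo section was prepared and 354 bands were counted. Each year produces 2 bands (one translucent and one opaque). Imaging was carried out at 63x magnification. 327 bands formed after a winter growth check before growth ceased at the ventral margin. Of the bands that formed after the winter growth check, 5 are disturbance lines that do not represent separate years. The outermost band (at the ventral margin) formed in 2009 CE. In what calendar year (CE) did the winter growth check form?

There are 327 bands younger than the winter growth check.
327 − 5 false = 322 true bands after the winter growth check.
322 bands at 2 per year is 322 / 2 = 161 years.
Counting back 161 years from 2009 CE places the winter growth check in 2009 − 161 = 1848 CE.

1848 CE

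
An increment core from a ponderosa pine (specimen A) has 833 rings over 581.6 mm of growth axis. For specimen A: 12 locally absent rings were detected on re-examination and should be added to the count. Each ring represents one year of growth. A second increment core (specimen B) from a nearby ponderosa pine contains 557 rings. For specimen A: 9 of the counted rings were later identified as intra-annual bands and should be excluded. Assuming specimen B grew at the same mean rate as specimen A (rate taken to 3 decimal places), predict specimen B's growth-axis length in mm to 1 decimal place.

Specimen A: after corrections the count is 833 − 9 + 12 = 836 rings.
A: Mean rate = 581.6 mm / 836 years ≈ 0.696 mm per year.
For B, 0.696 mm/year × 557 years = 387.7 mm.

387.7 mm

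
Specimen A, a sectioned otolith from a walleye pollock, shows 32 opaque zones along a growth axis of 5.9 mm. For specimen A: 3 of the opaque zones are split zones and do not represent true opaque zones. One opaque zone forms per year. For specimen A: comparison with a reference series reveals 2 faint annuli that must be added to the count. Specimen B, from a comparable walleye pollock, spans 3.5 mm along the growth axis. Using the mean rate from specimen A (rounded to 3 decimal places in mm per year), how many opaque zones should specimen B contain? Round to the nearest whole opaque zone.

18 opaque zones

Specimen A: after corrections the count is 32 − 3 + 2 = 31 opaque zones.
A: Mean rate = 5.9 mm / 31 years ≈ 0.190 mm/year.
Specimen B: 3.5 mm / 0.190 mm per year = 18.42 years ≈ 18 opaque zones.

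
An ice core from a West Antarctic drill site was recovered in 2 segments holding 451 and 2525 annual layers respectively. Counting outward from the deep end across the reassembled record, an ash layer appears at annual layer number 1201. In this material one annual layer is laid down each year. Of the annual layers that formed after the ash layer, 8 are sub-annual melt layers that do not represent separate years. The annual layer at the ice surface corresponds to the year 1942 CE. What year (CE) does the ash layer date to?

Total annual layers = 451 + 2525 = 2976.
2976 − 1201 = 1775 annual layers lie beyond the ash layer toward the ice surface.
1775 − 8 false = 1767 true annual layers after the ash layer.
The annual layer at the ice surface is 1942 CE, so the ash layer dates to 1942 − 1767 = 175 CE.

175 CE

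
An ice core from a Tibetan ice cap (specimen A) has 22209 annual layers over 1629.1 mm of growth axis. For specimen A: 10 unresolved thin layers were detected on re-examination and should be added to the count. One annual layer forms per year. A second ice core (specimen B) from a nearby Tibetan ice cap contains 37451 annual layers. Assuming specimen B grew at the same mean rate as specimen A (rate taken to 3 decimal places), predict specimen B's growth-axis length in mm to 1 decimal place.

Specimen A: true annual layer count = 22209 + 10 = 22219.
A: Mean rate = 1629.1 mm / 22219 years ≈ 0.073 mm/yr.
For B, 0.073 mm/year × 37451 years = 2733.9 mm.

2733.9 mm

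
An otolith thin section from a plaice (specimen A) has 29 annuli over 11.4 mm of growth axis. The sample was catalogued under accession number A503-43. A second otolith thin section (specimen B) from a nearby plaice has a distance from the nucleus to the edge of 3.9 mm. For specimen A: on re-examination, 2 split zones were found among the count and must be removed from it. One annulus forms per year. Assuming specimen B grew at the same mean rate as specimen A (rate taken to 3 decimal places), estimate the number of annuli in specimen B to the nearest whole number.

9 annuli

Specimen A: correcting the raw count gives 29 − 2 = 27 true annuli.
A: Extension rate ≈ 11.4 / 27 = 0.422 mm/year.
Specimen B: 3.9 mm / 0.422 mm per year = 9.24 years ≈ 9 annuli.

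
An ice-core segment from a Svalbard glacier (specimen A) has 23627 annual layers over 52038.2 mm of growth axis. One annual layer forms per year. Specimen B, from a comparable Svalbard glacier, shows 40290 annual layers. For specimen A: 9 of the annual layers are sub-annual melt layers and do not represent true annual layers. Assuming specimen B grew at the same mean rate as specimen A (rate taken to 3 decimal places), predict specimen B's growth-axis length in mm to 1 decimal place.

88758.9 mm

Specimen A: adjusted count: 23627 − 9 = 23618 annual layers.
A: 52038.2 mm over 23618 years gives 52038.2 / 23618 ≈ 2.203 mm/year.
For B, 2.203 mm/year × 40290 years = 88758.9 mm.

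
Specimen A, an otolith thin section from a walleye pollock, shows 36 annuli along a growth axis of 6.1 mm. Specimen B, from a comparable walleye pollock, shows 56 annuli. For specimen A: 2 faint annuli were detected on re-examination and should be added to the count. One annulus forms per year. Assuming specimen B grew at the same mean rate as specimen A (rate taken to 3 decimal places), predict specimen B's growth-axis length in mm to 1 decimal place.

Specimen A: after corrections the count is 36 + 2 = 38 annuli.
A: Mean rate = 6.1 mm / 38 years ≈ 0.161 mm per year.
For B, 0.161 mm/year × 56 years = 9.0 mm.

9.0 mm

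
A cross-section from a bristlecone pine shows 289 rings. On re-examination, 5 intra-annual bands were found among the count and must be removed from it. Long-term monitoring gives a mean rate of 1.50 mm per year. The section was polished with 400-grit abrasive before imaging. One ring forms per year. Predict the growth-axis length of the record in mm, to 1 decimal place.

Correcting the raw count gives 289 − 5 = 284 true rings.
284 years at 1.50 mm/year gives 1.50 × 284 = 426.0 mm.

426.0 mm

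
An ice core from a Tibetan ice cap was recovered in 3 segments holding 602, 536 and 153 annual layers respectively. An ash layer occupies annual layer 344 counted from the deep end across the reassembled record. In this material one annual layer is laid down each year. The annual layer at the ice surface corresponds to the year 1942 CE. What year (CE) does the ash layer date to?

995 CE

Total annual layers = 602 + 536 + 153 = 1291.
The ash layer sits at annual layer 344 from the deep end, so 1291 − 344 = 947 annual layers formed after it.
The annual layer at the ice surface is 1942 CE, so the ash layer dates to 1942 − 947 = 995 CE.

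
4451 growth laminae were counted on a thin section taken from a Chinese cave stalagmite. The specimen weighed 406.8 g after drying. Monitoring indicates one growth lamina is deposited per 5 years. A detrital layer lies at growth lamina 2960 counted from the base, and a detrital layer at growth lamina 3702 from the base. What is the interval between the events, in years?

3710 yr

The two markers are separated by 3702 − 2960 = 742 growth laminae.
At 5 years per growth lamina, 742 × 5 = 3710 years.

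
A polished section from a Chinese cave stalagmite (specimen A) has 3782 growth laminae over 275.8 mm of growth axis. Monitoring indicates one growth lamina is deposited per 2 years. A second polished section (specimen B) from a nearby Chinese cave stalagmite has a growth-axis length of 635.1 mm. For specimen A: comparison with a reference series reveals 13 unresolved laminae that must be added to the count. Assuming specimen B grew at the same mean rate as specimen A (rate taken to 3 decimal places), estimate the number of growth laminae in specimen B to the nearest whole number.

Specimen A: after corrections the count is 3782 + 13 = 3795 growth laminae.
Specimen A: multiplying by 2 years per growth lamina: 3795 × 2 = 7590 years.
A: Extension rate ≈ 275.8 / 7590 = 0.036 mm/yr.
For B, 635.1 / 0.036 = 17641.67 years; at 2 years per growth lamina that is 17641.67 / 2 ≈ 8821 growth laminae.

8821 growth laminae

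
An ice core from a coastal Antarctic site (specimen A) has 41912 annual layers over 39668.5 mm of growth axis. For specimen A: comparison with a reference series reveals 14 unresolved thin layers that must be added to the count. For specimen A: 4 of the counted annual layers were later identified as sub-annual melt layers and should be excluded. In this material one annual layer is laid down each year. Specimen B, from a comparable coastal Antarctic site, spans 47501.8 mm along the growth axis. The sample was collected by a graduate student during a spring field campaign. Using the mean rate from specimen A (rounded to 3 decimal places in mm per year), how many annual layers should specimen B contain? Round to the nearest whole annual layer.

50213 annual layers

Specimen A: correcting the raw count gives 41912 − 4 + 14 = 41922 true annual layers.
A: Extension rate ≈ 39668.5 / 41922 = 0.946 mm per year.
B spans 47501.8 / 0.946 = 50213.32 years ≈ 50213 annual layers.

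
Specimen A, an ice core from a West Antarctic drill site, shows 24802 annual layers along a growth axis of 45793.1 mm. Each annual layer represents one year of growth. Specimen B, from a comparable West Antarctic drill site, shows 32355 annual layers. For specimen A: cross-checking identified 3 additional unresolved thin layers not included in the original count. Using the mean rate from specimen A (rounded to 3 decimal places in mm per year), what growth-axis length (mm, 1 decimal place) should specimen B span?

59727.3 mm

Specimen A: correcting the raw count gives 24802 + 3 = 24805 true annual layers.
A: Mean rate = 45793.1 mm / 24805 years ≈ 1.846 mm per year.
For B, 1.846 mm/year × 32355 years = 59727.3 mm.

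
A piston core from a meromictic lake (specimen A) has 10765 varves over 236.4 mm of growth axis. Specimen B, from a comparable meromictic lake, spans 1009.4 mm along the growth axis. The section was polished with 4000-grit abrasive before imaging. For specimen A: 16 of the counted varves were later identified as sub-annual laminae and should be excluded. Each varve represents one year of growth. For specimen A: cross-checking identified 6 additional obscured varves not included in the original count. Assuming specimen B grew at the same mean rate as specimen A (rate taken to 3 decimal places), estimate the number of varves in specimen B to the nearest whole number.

45882 varves

Specimen A: correcting the raw count gives 10765 − 16 + 6 = 10755 true varves.
A: Mean rate = 236.4 mm / 10755 years ≈ 0.022 mm/yr.
B spans 1009.4 / 0.022 = 45881.82 years ≈ 45882 varves.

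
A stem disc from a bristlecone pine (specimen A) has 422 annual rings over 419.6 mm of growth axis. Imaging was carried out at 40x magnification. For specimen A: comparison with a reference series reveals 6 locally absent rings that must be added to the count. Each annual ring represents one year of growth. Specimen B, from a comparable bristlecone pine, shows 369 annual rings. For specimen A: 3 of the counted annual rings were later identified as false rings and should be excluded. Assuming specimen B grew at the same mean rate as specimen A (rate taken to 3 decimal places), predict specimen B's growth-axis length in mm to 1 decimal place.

Specimen A: after corrections the count is 422 − 3 + 6 = 425 annual rings.
A: 419.6 mm over 425 years gives 419.6 / 425 ≈ 0.987 mm per year.
B's length ≈ 0.987 × 369 = 364.2 mm.

364.2 mm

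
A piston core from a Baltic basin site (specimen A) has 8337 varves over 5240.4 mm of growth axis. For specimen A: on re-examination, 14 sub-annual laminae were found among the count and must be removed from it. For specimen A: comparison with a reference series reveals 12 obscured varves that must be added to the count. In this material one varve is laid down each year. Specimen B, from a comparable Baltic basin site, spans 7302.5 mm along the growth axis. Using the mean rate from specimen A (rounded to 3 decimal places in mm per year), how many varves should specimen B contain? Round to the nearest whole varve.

Specimen A: adjusted count: 8337 − 14 + 12 = 8335 varves.
A: 5240.4 mm over 8335 years gives 5240.4 / 8335 ≈ 0.629 mm/year.
B spans 7302.5 / 0.629 = 11609.70 years ≈ 11610 varves.

11610 varves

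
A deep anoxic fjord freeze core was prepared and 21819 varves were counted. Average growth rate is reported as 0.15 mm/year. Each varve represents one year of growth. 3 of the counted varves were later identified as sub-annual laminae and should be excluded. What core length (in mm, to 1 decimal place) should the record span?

Correcting the raw count gives 21819 − 3 = 21816 true varves.
Length ≈ 0.15 × 21816 = 3272.4 mm.

3272.4 mm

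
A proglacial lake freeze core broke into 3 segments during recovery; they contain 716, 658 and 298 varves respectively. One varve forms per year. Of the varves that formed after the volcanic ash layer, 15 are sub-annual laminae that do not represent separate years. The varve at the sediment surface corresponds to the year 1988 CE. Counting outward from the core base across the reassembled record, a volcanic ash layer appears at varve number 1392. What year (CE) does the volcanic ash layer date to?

1723 CE

Total varves = 716 + 658 + 298 = 1672.
Between varve 1392 and the sediment surface there are 1672 − 1392 = 280 varves.
Removing the 15 false varves leaves 280 − 15 = 265 true varves beyond the volcanic ash layer.
Counting back 265 years from 1988 CE places the volcanic ash layer in 1988 − 265 = 1723 CE.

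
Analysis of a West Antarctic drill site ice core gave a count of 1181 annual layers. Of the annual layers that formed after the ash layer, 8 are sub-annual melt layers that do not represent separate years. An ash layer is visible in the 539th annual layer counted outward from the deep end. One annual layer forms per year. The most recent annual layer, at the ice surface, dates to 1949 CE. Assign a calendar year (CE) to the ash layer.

1315 CE

The ash layer sits at annual layer 539 from the deep end, so 1181 − 539 = 642 annual layers formed after it.
Excluding 8 false annual layers: 642 − 8 = 634.
1949 − 634 = 1315 CE.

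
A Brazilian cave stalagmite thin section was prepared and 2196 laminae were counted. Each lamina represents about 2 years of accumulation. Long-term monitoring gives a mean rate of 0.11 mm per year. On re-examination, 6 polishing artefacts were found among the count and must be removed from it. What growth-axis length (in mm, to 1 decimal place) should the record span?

481.8 mm

Correcting the raw count gives 2196 − 6 = 2190 true laminae.
At 2 years per lamina, 2190 × 2 = 4380 years.
Length ≈ 0.11 × 4380 = 481.8 mm.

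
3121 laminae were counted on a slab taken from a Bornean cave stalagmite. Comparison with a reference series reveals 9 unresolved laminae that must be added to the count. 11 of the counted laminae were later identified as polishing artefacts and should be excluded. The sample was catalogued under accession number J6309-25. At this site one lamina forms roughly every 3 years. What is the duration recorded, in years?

9357 years

True lamina count = 3121 − 11 + 9 = 3119.
Multiplying by 3 years per lamina: 3119 × 3 = 9357 years.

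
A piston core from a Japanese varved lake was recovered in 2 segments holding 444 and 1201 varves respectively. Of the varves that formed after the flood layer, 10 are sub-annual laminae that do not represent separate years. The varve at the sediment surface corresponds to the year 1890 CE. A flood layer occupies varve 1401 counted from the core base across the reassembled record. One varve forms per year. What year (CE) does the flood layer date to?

1656 CE

Total varves = 444 + 1201 = 1645.
1645 − 1401 = 244 varves lie beyond the flood layer toward the sediment surface.
Excluding 10 false varves: 244 − 10 = 234.
Counting back 234 years from 1890 CE places the flood layer in 1890 − 234 = 1656 CE.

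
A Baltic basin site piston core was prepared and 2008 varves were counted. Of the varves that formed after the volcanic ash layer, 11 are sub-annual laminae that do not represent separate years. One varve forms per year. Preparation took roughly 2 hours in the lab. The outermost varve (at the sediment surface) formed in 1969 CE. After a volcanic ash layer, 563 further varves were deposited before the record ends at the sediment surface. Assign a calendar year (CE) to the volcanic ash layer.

563 varves post-date the volcanic ash layer.
Removing the 11 false varves leaves 563 − 11 = 552 true varves beyond the volcanic ash layer.
1969 − 552 = 1417 CE.

1417 CE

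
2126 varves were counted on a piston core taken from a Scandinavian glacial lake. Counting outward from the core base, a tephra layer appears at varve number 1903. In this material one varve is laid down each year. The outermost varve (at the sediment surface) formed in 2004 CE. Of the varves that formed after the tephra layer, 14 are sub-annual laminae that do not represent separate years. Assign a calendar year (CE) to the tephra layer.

Between varve 1903 and the sediment surface there are 2126 − 1903 = 223 varves.
Excluding 14 false varves: 223 − 14 = 209.
2004 − 209 = 1795 CE.

1795 CE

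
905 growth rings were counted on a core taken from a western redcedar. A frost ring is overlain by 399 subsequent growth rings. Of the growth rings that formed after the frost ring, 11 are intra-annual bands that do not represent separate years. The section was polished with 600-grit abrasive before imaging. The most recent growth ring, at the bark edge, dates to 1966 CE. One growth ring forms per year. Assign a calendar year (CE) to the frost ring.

There are 399 growth rings younger than the frost ring.
Excluding 11 false growth rings: 399 − 11 = 388.
The growth ring at the bark edge is 1966 CE, so the frost ring dates to 1966 − 388 = 1578 CE.

1578 CE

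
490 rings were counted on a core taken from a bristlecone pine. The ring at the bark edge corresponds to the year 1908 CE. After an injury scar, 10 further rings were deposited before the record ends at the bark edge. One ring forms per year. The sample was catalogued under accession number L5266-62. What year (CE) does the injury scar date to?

There are 10 rings younger than the injury scar.
Counting back 10 years from 1908 CE places the injury scar in 1908 − 10 = 1898 CE.

1898 CE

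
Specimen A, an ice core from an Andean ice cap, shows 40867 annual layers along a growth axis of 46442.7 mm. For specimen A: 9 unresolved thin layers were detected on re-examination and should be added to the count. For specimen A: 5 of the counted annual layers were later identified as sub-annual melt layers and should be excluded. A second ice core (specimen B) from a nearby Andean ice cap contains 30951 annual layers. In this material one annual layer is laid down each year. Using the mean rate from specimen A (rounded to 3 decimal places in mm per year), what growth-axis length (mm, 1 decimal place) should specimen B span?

Specimen A: correcting the raw count gives 40867 − 5 + 9 = 40871 true annual layers.
A: 46442.7 mm over 40871 years gives 46442.7 / 40871 ≈ 1.136 mm per year.
Length of B = 1.136 × 30951 = 35160.3 mm.

35160.3 mm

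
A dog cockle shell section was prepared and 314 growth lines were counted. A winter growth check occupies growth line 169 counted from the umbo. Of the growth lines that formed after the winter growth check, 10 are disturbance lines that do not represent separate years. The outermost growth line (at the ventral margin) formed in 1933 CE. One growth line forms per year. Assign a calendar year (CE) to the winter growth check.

Between growth line 169 and the ventral margin there are 314 − 169 = 145 growth lines.
Removing the 10 false growth lines leaves 145 − 10 = 135 true growth lines beyond the winter growth check.
The growth line at the ventral margin is 1933 CE, so the winter growth check dates to 1933 − 135 = 1798 CE.

1798 CE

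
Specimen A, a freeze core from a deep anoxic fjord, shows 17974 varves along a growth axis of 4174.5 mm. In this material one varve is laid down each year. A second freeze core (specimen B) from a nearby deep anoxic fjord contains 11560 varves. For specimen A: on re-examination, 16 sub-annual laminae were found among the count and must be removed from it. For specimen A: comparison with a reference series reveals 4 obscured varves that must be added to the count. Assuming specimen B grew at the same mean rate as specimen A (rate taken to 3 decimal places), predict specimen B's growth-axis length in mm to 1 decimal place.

Specimen A: correcting the raw count gives 17974 − 16 + 4 = 17962 true varves.
A: 4174.5 mm over 17962 years gives 4174.5 / 17962 ≈ 0.232 mm/year.
For B, 0.232 mm/year × 11560 years = 2681.9 mm.

2681.9 mm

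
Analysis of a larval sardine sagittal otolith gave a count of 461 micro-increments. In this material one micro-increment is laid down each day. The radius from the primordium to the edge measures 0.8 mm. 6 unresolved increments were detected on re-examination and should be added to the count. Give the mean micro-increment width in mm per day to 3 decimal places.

0.002 mm per day

True micro-increment count = 461 + 6 = 467.
Mean rate = 0.8 mm / 467 days ≈ 0.002 mm per day.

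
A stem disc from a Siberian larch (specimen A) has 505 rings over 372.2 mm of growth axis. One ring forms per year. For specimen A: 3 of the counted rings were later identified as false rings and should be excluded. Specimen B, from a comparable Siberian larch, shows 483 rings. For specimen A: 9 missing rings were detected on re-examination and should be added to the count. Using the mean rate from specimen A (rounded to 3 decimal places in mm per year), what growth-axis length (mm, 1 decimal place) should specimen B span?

351.6 mm

Specimen A: correcting the raw count gives 505 − 3 + 9 = 511 true rings.
A: Mean rate = 372.2 mm / 511 years ≈ 0.728 mm/year.
For B, 0.728 mm/year × 483 years = 351.6 mm.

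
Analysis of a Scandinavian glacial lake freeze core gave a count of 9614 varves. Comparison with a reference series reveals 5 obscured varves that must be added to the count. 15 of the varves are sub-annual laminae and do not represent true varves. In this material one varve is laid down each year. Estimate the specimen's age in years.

True varve count = 9614 − 15 + 5 = 9604.
At one varve per year, that is 9604 years.

9604 years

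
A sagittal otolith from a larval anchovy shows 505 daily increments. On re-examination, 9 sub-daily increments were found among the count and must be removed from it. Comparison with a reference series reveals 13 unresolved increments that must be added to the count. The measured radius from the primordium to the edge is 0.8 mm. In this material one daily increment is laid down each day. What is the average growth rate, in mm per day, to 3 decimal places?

0.002 mm per day

After corrections the count is 505 − 9 + 13 = 509 daily increments.
Extension rate ≈ 0.8 / 509 = 0.002 mm per day.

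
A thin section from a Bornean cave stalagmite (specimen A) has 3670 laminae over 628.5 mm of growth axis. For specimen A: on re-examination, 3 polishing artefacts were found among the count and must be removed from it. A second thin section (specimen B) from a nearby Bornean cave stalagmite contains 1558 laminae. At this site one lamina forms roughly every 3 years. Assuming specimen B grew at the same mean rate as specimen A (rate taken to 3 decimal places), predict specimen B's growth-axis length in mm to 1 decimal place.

Specimen A: after corrections the count is 3670 − 3 = 3667 laminae.
Specimen A: at 3 years per lamina, 3667 × 3 = 11001 years.
A: Mean rate = 628.5 mm / 11001 years ≈ 0.057 mm/yr.
Specimen B: 1558 laminae at 3 years each span 1558 × 3 = 4674 years. B's length ≈ 0.057 × 4674 = 266.4 mm.

266.4 mm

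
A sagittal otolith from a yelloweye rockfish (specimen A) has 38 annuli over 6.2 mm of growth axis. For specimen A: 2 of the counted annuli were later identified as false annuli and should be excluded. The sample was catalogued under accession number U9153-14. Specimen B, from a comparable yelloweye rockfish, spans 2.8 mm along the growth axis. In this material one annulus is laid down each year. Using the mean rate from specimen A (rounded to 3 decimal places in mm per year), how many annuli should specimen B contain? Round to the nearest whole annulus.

16 annuli

Specimen A: correcting the raw count gives 38 − 2 = 36 true annuli.
A: Mean rate = 6.2 mm / 36 years ≈ 0.172 mm/yr.
For B, 2.8 / 0.172 = 16.28 years ≈ 16 annuli.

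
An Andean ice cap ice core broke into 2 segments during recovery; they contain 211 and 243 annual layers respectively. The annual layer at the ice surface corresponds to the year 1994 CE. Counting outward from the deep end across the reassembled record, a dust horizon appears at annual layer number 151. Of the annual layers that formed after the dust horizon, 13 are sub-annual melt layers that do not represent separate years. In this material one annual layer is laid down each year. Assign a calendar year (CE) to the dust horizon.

1704 CE

Total annual layers = 211 + 243 = 454.
The dust horizon sits at annual layer 151 from the deep end, so 454 − 151 = 303 annual layers formed after it.
303 − 13 false = 290 true annual layers after the dust horizon.
1994 − 290 = 1704 CE.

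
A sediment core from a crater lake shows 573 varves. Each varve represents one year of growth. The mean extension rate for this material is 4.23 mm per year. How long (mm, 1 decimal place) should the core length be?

573 years of growth are recorded.
573 years at 4.23 mm/year gives 4.23 × 573 = 2423.8 mm.

2423.8 mm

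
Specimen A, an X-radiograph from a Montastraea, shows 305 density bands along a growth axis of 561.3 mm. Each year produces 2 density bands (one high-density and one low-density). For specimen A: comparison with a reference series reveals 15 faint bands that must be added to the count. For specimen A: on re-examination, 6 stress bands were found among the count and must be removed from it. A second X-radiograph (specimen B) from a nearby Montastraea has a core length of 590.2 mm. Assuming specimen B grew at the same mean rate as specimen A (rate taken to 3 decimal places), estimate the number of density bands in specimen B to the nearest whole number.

Specimen A: after corrections the count is 305 − 6 + 15 = 314 density bands.
Specimen A: 314 density bands at 2 per year is 314 / 2 = 157 years.
A: Mean rate = 561.3 mm / 157 years ≈ 3.575 mm/year.
B spans 590.2 / 3.575 = 165.09 years; at 2 density bands per year that is 165.09 × 2 ≈ 330 density bands.

330 density bands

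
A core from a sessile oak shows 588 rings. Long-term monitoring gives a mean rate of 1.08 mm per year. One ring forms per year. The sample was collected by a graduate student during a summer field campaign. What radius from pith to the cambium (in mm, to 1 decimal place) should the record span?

635.0 mm

The record spans 588 years at 1.08 mm per year.
Predicted length = 1.08 mm/year × 588 years = 635.0 mm.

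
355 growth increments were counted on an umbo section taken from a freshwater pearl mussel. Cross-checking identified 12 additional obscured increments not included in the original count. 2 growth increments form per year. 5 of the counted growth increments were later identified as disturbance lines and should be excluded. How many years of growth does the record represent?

181 yr

Correcting the raw count gives 355 − 5 + 12 = 362 true growth increments.
Dividing by 2 growth increments per year: 362 / 2 = 181 years.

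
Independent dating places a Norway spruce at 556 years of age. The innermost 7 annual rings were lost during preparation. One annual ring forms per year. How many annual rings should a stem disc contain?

549 annual rings

One annual ring per year gives 556 annual rings over 556 years.
Less the 7 uncaptured annual rings: 556 − 7 = 549.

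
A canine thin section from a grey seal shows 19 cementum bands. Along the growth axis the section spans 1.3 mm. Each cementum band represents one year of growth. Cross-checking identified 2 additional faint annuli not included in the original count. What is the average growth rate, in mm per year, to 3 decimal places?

0.062 mm per year

Correcting the raw count gives 19 + 2 = 21 true cementum bands.
1.3 mm over 21 years gives 1.3 / 21 ≈ 0.062 mm per year.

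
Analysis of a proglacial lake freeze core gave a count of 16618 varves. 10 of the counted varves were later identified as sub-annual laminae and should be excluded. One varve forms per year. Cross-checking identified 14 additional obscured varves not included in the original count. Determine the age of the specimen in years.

16622 yr

Correcting the raw count gives 16618 − 10 + 14 = 16622 true varves.
One varve per year makes the duration 16622 years.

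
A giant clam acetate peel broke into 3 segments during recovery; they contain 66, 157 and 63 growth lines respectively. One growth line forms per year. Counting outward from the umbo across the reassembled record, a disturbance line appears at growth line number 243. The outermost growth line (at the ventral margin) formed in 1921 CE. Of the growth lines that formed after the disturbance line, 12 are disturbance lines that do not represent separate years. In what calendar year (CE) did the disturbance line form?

1890 CE

Total growth lines = 66 + 157 + 63 = 286.
Between growth line 243 and the ventral margin there are 286 − 243 = 43 growth lines.
43 − 12 false = 31 true growth lines after the disturbance line.
Counting back 31 years from 1921 CE places the disturbance line in 1921 − 31 = 1890 CE.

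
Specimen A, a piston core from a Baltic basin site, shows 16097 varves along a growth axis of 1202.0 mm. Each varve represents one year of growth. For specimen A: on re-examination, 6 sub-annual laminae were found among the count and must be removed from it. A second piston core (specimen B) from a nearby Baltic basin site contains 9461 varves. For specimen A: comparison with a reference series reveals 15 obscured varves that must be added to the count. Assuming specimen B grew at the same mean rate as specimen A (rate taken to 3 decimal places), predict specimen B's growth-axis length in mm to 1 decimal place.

709.6 mm

Specimen A: correcting the raw count gives 16097 − 6 + 15 = 16106 true varves.
A: 1202.0 mm over 16106 years gives 1202.0 / 16106 ≈ 0.075 mm per year.
For B, 0.075 mm/year × 9461 years = 709.6 mm.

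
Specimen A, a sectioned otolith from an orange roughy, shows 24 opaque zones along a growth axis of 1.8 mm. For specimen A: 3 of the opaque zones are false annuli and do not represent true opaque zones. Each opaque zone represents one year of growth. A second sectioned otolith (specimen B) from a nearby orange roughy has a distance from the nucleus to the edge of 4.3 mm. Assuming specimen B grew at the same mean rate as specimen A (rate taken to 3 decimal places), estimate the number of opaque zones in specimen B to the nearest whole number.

50 opaque zones

Specimen A: after corrections the count is 24 − 3 = 21 opaque zones.
A: 1.8 mm over 21 years gives 1.8 / 21 ≈ 0.086 mm per year.
For B, 4.3 / 0.086 = 50.00 years ≈ 50 opaque zones.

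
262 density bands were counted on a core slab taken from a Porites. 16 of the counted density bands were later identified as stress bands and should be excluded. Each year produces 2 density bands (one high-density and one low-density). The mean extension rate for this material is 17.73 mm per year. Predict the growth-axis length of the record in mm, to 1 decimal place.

2180.8 mm

Correcting the raw count gives 262 − 16 = 246 true density bands.
246 density bands at 2 per year is 246 / 2 = 123 years.
Length ≈ 17.73 × 123 = 2180.8 mm.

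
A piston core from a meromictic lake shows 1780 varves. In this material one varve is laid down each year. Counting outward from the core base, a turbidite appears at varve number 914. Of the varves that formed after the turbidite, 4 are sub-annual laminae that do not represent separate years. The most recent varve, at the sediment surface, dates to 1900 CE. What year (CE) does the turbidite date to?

1780 − 914 = 866 varves lie beyond the turbidite toward the sediment surface.
866 − 4 false = 862 true varves after the turbidite.
The varve at the sediment surface is 1900 CE, so the turbidite dates to 1900 − 862 = 1038 CE.

1038 CE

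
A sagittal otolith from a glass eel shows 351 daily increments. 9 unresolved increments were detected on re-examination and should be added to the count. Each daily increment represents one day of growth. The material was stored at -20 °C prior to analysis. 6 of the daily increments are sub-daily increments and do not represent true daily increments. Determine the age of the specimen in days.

True daily increment count = 351 − 6 + 9 = 354.
With a one-to-one daily increment periodicity this is 354 days.

354 d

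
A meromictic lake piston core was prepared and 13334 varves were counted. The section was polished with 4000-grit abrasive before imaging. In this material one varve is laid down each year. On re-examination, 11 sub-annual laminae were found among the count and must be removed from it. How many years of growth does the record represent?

13323 years

Correcting the raw count gives 13334 − 11 = 13323 true varves.
With a one-to-one varve periodicity this is 13323 years.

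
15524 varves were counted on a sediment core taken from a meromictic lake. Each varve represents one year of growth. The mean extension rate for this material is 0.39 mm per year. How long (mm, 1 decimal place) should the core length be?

The record spans 15524 years at 0.39 mm per year.
Predicted length = 0.39 mm/year × 15524 years = 6054.4 mm.

6054.4 mm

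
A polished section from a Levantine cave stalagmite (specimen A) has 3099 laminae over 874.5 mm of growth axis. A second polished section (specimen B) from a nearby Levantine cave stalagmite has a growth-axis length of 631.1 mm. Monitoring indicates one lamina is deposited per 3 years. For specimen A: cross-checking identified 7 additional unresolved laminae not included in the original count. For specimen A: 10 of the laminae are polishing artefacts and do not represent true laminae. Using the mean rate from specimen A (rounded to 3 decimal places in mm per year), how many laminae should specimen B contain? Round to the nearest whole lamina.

Specimen A: correcting the raw count gives 3099 − 10 + 7 = 3096 true laminae.
Specimen A: 3096 laminae at 3 years each span 3096 × 3 = 9288 years.
A: 874.5 mm over 9288 years gives 874.5 / 9288 ≈ 0.094 mm/year.
B spans 631.1 / 0.094 = 6713.83 years; at 3 years per lamina that is 6713.83 / 3 ≈ 2238 laminae.

2238 laminae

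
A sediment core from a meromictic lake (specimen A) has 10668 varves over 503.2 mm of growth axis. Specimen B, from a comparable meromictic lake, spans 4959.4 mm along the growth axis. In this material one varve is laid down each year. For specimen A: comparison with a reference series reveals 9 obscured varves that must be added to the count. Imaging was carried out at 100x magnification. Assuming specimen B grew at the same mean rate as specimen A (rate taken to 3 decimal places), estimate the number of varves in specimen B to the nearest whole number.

Specimen A: after corrections the count is 10668 + 9 = 10677 varves.
A: 503.2 mm over 10677 years gives 503.2 / 10677 ≈ 0.047 mm/year.
Specimen B: 4959.4 mm / 0.047 mm per year = 105519.15 years ≈ 105519 varves.

105519 varves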